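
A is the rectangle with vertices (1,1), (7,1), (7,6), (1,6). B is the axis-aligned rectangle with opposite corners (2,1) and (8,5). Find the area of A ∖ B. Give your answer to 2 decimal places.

10.00

|A∩B|: x∈[2,7], y∈[1,5] → 5·4 = 20.
|A| = 30.
|A ∖ B| = |A| − |A∩B| = 30 − 20 = 10.00.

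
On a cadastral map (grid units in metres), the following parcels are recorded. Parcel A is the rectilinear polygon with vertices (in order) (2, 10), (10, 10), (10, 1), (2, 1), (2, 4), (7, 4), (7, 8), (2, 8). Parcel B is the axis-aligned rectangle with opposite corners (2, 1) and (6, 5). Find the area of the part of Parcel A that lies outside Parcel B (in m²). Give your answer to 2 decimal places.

40.00

|Parcel A| = 52, |Parcel A∩Parcel B| = 12.
|Parcel A ∖ Parcel B| = |Parcel A| − |Parcel A∩Parcel B| = 52 − 12 = 40.00.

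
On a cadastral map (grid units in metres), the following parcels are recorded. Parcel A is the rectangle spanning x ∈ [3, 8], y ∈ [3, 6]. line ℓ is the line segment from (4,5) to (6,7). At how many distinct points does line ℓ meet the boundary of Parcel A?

The segment meets the boundary at (5,6).

1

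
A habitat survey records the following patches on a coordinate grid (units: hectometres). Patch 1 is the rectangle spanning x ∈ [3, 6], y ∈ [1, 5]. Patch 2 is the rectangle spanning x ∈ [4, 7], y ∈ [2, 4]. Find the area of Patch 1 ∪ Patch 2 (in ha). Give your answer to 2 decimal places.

By inclusion–exclusion:
Individual areas: |Patch 1| = 12, |Patch 2| = 6.
|Patch 1∩Patch 2|: x∈[4,6], y∈[2,4] → 2·2 = 4.
|Patch 1 ∪ Patch 2| = 18 − 4 = 14.00.

14.00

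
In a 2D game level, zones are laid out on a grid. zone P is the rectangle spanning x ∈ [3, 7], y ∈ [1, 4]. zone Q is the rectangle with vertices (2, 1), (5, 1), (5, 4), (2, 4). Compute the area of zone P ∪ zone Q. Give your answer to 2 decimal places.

By inclusion–exclusion:
Individual areas: |zone P| = 12, |zone Q| = 9.
|zone P∩zone Q|: x∈[3,5], y∈[1,4] → 2·3 = 6.
|zone P ∪ zone Q| = 21 − 6 = 15.00.

15.00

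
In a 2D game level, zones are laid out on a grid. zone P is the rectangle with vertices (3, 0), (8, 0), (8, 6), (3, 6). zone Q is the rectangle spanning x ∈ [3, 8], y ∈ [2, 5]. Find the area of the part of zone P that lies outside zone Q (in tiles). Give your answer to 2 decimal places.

15.00

|zone P∩zone Q|: x∈[3,8], y∈[2,5] → 5·3 = 15.
|zone P| = 30.
|zone P ∖ zone Q| = |zone P| − |zone P∩zone Q| = 30 − 15 = 15.00.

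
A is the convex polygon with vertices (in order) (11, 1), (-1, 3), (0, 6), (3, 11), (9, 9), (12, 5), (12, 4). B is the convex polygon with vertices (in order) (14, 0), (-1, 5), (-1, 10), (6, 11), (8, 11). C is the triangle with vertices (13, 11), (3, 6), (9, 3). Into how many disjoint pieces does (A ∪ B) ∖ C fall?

1

(A ∪ B) ∖ C is a single connected region.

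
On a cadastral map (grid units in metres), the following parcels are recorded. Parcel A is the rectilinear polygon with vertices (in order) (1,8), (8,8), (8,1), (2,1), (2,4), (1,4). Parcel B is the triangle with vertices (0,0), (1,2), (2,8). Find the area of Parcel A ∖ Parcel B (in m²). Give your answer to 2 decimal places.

|Parcel A| = 46, |Parcel A∩Parcel B| = 0.6667.
|Parcel A ∖ Parcel B| = |Parcel A| − |Parcel A∩Parcel B| = 46 − 0.6667 = 45.33.

45.33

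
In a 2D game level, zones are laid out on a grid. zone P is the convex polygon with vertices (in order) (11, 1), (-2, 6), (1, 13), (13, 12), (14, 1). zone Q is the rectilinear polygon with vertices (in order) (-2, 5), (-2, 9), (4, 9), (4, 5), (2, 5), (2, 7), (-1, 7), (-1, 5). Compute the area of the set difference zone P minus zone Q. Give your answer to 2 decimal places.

121.24

|zone P| = 136.5, |zone P∩zone Q| = 15.2637.
|zone P ∖ zone Q| = |zone P| − |zone P∩zone Q| = 136.5 − 15.2637 = 121.24.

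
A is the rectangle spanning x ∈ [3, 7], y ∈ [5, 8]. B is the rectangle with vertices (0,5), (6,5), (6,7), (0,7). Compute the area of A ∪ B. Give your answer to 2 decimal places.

18.00

By inclusion–exclusion:
Individual areas: |A| = 12, |B| = 12.
|A∩B|: x∈[3,6], y∈[5,7] → 3·2 = 6.
|A ∪ B| = 24 − 6 = 18.00.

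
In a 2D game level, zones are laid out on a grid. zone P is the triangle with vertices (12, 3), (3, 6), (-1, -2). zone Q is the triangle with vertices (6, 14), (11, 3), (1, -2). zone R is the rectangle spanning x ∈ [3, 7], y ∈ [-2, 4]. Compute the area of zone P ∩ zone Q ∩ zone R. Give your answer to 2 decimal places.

14.77

The intersection is the polygon with vertices (3,-0.462), (3,4), (7,4), (7,1.077).
By the shoelace formula its area is 14.77.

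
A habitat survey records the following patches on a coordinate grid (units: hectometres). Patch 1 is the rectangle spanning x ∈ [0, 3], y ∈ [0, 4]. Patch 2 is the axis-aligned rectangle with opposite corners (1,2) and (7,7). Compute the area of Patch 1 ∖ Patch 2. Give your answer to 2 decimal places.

8.00

|Patch 1∩Patch 2|: x∈[1,3], y∈[2,4] → 2·2 = 4.
|Patch 1| = 12.
|Patch 1 ∖ Patch 2| = |Patch 1| − |Patch 1∩Patch 2| = 12 − 4 = 8.00.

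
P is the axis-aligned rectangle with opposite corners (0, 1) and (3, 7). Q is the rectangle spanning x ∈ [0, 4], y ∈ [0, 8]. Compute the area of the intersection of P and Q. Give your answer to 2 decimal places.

18.00

|P∩Q|: x∈[0,3], y∈[1,7] → 3·6 = 18.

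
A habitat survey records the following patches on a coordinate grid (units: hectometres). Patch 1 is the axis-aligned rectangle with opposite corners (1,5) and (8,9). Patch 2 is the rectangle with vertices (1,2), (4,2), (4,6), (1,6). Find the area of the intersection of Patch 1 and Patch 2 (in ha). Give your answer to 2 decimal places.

|Patch 1∩Patch 2|: x∈[1,4], y∈[5,6] → 3·1 = 3.

3.00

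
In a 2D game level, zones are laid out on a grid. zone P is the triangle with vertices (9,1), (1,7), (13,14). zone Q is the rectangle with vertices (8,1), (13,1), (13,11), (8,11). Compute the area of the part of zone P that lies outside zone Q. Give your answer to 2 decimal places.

38.99

|zone P| = 64, |zone P∩zone Q| = 25.0096.
|zone P ∖ zone Q| = |zone P| − |zone P∩zone Q| = 64 − 25.0096 = 38.99.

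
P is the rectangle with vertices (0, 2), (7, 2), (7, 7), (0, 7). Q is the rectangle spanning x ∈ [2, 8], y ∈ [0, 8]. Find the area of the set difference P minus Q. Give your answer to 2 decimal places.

10.00

|P∩Q|: x∈[2,7], y∈[2,7] → 5·5 = 25.
|P| = 35.
|P ∖ Q| = |P| − |P∩Q| = 35 − 25 = 10.00.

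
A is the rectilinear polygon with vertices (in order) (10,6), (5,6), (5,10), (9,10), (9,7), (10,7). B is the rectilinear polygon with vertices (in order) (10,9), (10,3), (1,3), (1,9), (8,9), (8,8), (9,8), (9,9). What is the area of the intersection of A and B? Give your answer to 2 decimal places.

12.00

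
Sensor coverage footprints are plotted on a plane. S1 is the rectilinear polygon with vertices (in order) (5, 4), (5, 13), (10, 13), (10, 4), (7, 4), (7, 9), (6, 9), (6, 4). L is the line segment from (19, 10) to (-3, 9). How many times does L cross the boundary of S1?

The segment meets the boundary at (5,9.364), (10,9.591).

2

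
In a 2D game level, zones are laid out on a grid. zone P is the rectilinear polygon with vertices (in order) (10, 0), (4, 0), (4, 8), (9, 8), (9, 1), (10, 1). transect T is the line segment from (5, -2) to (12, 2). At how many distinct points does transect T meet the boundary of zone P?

2

The segment meets the boundary at (10,0.857), (8.5,0).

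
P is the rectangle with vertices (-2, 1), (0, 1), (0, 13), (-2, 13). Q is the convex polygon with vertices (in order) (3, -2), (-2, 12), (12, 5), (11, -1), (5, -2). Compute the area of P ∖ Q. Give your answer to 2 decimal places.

|P| = 24, |P∩Q| = 4.6.
|P ∖ Q| = |P| − |P∩Q| = 24 − 4.6 = 19.40.

19.40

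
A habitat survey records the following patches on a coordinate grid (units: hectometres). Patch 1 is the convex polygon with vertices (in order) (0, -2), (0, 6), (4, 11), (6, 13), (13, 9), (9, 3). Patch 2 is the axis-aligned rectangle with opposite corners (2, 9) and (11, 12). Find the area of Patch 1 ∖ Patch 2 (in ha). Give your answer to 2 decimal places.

|Patch 1| = 106.5, |Patch 1∩Patch 2| = 19.0821.
|Patch 1 ∖ Patch 2| = |Patch 1| − |Patch 1∩Patch 2| = 106.5 − 19.0821 = 87.42.

87.42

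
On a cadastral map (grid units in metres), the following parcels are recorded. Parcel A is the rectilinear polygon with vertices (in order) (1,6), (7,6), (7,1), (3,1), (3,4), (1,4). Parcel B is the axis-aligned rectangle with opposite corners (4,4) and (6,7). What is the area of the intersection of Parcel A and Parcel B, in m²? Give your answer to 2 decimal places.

The intersection is the polygon with vertices (6,6), (6,4), (4,4), (4,6).
By the shoelace formula its area is 4.00.

4.00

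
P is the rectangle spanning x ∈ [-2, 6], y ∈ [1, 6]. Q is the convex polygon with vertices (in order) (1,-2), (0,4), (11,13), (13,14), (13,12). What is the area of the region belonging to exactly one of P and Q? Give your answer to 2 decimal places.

|P| = 40, |Q| = 59.5, |P∩Q| = 23.3651.
|P △ Q| = |P| + |Q| − 2·|P∩Q| = 40 + 59.5 − 46.7302 = 52.77.

52.77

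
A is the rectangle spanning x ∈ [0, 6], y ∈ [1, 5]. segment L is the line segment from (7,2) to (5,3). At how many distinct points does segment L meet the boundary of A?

1

The segment meets the boundary at (6,2.5).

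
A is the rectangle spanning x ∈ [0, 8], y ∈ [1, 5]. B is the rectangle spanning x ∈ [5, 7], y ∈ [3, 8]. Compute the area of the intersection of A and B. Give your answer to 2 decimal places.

|A∩B|: x∈[5,7], y∈[3,5] → 2·2 = 4.

4.00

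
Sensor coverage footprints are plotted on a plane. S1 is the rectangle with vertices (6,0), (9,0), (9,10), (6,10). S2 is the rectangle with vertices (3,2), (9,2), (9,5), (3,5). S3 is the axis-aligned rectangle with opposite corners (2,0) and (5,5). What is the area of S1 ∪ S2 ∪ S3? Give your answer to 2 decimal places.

By inclusion–exclusion:
Individual areas: |S1| = 30, |S2| = 18, |S3| = 15.
|S1∩S2|: x∈[6,9], y∈[2,5] → 3·3 = 9.
|S1∩S3| = 0 (no overlap).
|S2∩S3|: x∈[3,5], y∈[2,5] → 2·3 = 6.
|S1∩S2∩S3| = 0.
|S1 ∪ S2 ∪ S3| = 63 − 15 + 0 = 48.00.

48.00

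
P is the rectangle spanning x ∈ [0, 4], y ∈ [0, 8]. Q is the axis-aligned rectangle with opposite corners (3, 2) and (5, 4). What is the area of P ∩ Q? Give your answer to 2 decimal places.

2.00

|P∩Q|: x∈[3,4], y∈[2,4] → 1·2 = 2.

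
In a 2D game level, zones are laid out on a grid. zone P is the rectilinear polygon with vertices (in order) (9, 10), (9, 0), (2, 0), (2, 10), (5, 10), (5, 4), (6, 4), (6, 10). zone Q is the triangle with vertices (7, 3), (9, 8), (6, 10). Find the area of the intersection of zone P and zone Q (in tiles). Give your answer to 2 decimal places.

9.50

The intersection is the polygon with vertices (7,3), (6,10), (9,8).
By the shoelace formula its area is 9.50.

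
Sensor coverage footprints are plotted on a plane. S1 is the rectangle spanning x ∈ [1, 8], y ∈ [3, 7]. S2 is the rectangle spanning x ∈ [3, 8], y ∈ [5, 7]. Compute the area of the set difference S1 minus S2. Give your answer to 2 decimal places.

|S1∩S2|: x∈[3,8], y∈[5,7] → 5·2 = 10.
|S1| = 28.
|S1 ∖ S2| = |S1| − |S1∩S2| = 28 − 10 = 18.00.

18.00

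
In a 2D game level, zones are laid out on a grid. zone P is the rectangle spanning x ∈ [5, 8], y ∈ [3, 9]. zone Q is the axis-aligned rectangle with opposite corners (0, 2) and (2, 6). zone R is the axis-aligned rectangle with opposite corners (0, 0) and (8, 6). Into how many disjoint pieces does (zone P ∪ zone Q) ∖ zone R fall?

1

(zone P ∪ zone Q) ∖ zone R is a single connected region.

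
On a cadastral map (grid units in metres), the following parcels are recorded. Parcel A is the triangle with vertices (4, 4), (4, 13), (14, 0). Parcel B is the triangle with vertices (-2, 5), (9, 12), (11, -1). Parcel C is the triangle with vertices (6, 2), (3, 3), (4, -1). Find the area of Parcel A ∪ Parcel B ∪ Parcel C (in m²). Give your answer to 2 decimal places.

93.11

By inclusion–exclusion:
Individual areas: |Parcel A| = 45, |Parcel B| = 78.5, |Parcel C| = 5.5.
|Parcel A∩Parcel B| = 34.5225.
|Parcel A∩Parcel C| = 0.
|Parcel B∩Parcel C| = 1.3645.
|Parcel A∩Parcel B∩Parcel C| = 0.
|Parcel A ∪ Parcel B ∪ Parcel C| = 129 − 35.8869 + 0 = 93.11.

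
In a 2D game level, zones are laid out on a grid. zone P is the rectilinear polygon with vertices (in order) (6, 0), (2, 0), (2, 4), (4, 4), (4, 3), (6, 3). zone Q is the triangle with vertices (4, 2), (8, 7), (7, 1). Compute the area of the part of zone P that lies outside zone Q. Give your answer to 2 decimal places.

|zone P| = 14, |zone P∩zone Q| = 2.2667.
|zone P ∖ zone Q| = |zone P| − |zone P∩zone Q| = 14 − 2.2667 = 11.73.

11.73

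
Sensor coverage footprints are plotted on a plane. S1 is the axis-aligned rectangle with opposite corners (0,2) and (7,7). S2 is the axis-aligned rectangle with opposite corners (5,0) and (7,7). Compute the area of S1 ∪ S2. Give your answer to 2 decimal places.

39.00

By inclusion–exclusion:
Individual areas: |S1| = 35, |S2| = 14.
|S1∩S2|: x∈[5,7], y∈[2,7] → 2·5 = 10.
|S1 ∪ S2| = 49 − 10 = 39.00.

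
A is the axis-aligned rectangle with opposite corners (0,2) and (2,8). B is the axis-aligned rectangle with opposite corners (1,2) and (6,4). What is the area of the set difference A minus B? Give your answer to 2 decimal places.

10.00

|A∩B|: x∈[1,2], y∈[2,4] → 1·2 = 2.
|A| = 12.
|A ∖ B| = |A| − |A∩B| = 12 − 2 = 10.00.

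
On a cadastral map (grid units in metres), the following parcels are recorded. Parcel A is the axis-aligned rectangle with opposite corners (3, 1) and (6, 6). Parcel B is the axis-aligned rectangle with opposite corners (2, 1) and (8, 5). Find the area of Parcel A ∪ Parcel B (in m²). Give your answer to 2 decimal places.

27.00

By inclusion–exclusion:
Individual areas: |Parcel A| = 15, |Parcel B| = 24.
|Parcel A∩Parcel B|: x∈[3,6], y∈[1,5] → 3·4 = 12.
|Parcel A ∪ Parcel B| = 39 − 12 = 27.00.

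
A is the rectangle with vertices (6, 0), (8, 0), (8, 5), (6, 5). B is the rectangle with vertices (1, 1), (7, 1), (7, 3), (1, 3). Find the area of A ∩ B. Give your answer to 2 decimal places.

|A∩B|: x∈[6,7], y∈[1,3] → 1·2 = 2.

2.00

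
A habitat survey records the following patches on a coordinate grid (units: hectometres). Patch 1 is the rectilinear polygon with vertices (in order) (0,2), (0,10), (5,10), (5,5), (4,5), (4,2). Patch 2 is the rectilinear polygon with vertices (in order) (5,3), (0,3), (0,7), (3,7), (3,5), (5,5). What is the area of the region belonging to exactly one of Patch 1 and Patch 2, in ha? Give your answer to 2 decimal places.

|Patch 1| = 37, |Patch 2| = 16, |Patch 1∩Patch 2| = 14.
|Patch 1 △ Patch 2| = |Patch 1| + |Patch 2| − 2·|Patch 1∩Patch 2| = 37 + 16 − 28 = 25.00.

25.00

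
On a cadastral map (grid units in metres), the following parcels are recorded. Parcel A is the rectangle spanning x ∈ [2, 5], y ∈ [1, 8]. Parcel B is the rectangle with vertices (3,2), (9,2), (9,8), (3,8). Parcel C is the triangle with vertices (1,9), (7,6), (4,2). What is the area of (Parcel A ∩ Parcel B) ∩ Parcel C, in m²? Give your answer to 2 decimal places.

The region (Parcel A ∩ Parcel B) ∩ Parcel C is the polygon with vertices (3,8), (5,7), (5,3.333), (4,2), (3,4.333).
By the shoelace formula its area is 9.17.

9.17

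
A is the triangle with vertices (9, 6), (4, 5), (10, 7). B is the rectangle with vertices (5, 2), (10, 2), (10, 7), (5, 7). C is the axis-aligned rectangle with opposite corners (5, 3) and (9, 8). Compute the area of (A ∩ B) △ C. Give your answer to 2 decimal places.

|A ∩ B| = 1.9333.
|(A ∩ B) ∩ C| = 1.6.
|(A ∩ B) △ C| = 1.9333 + 20 − 3.2 = 18.73.

18.73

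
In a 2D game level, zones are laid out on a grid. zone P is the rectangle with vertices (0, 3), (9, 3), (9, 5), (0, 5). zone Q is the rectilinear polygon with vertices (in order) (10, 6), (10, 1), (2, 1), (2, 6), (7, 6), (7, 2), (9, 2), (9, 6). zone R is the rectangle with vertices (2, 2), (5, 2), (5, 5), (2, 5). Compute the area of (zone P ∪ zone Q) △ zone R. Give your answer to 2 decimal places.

31.00

|zone P ∪ zone Q| = 40.
|(zone P ∪ zone Q) ∩ zone R| = 9.
|(zone P ∪ zone Q) △ zone R| = 40 + 9 − 18 = 31.00.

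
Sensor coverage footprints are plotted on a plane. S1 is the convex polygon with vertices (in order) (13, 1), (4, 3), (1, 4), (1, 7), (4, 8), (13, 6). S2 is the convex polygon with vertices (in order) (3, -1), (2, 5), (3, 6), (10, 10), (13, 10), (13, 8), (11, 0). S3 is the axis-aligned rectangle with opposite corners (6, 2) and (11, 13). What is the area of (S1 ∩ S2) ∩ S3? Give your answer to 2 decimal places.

24.31

The region (S1 ∩ S2) ∩ S3 is the polygon with vertices (11,6.444), (11,2), (8.5,2), (6,2.556), (6,7.556).
By the shoelace formula its area is 24.31.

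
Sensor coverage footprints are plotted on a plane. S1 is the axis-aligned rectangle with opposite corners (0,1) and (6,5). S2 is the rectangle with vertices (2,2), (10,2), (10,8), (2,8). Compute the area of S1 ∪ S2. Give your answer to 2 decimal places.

60.00

By inclusion–exclusion:
Individual areas: |S1| = 24, |S2| = 48.
|S1∩S2|: x∈[2,6], y∈[2,5] → 4·3 = 12.
|S1 ∪ S2| = 72 − 12 = 60.00.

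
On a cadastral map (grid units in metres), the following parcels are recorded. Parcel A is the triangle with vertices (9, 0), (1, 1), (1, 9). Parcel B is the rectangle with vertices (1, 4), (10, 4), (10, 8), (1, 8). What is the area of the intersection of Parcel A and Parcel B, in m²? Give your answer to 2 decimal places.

The intersection is the polygon with vertices (1,8), (1.889,8), (5.444,4), (1,4).
By the shoelace formula its area is 10.67.

10.67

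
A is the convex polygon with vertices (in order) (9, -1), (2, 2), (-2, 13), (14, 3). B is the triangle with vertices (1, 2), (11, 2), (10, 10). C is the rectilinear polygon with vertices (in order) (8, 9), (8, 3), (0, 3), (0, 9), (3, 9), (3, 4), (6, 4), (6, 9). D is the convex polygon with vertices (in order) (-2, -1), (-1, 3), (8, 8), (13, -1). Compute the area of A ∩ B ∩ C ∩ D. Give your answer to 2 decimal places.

11.26

The intersection is the polygon with vertices (6,4), (6,6.444), (7.027,7.358), (8,6.75), (8,3), (2.125,3), (3.25,4).
By the shoelace formula its area is 11.26.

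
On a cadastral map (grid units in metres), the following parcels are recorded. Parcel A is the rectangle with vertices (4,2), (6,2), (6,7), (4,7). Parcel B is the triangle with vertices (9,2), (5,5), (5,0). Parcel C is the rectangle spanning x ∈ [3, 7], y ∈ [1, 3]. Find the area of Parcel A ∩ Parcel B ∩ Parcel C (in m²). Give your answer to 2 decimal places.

1.00

The intersection is the polygon with vertices (5,2), (5,3), (6,3), (6,2).
By the shoelace formula its area is 1.00.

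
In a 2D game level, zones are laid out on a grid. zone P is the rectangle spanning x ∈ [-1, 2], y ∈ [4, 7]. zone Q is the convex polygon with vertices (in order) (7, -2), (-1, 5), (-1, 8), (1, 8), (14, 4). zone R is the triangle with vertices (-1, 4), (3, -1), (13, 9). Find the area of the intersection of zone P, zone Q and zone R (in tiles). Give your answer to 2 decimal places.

The intersection is the polygon with vertices (2,4), (0.143,4), (-0.188,4.29), (2,5.071).
By the shoelace formula its area is 1.44.

1.44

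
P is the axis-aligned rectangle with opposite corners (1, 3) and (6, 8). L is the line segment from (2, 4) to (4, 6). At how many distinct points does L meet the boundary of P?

0

The segment lies entirely inside P and never meets its boundary.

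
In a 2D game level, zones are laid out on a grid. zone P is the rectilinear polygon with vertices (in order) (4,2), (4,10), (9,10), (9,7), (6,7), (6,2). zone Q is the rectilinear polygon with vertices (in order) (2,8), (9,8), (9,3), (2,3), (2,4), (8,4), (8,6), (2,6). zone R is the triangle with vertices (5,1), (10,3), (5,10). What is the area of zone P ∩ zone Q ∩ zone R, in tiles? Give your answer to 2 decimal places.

3.79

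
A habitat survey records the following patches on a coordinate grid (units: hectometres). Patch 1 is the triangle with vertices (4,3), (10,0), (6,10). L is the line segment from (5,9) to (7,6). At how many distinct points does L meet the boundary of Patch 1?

The segment meets the boundary at (5.5,8.25).

1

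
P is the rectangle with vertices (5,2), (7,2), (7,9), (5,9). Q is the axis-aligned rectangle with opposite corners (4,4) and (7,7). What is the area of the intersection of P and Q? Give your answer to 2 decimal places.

6.00

|P∩Q|: x∈[5,7], y∈[4,7] → 2·3 = 6.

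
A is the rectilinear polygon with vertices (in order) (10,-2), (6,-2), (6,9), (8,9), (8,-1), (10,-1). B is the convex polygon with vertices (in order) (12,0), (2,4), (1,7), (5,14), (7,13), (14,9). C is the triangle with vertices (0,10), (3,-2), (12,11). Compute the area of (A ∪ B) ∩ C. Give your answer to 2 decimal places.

54.43

The region (A ∪ B) ∩ C is the polygon with vertices (6,2.4), (2,4), (1,7), (2.85,10.238), (10.691,10.891), (11.575,10.386), (6,2.333).
By the shoelace formula its area is 54.43.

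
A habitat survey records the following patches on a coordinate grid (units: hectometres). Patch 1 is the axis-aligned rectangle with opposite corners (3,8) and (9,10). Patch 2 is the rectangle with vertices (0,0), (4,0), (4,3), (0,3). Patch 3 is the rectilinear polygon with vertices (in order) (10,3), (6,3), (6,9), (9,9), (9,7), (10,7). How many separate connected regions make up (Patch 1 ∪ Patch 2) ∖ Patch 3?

2

(Patch 1 ∪ Patch 2) ∖ Patch 3 splits into 2 disjoint pieces (area 9, area 12).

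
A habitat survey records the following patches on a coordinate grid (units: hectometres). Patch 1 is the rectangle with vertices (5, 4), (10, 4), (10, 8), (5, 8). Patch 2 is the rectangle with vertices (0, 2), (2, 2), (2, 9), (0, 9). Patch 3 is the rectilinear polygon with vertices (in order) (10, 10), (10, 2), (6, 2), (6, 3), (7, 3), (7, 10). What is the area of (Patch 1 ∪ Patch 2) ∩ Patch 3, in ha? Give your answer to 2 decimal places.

12.00

The region (Patch 1 ∪ Patch 2) ∩ Patch 3 is the polygon with vertices (10,4), (7,4), (7,8), (10,8).
By the shoelace formula its area is 12.00.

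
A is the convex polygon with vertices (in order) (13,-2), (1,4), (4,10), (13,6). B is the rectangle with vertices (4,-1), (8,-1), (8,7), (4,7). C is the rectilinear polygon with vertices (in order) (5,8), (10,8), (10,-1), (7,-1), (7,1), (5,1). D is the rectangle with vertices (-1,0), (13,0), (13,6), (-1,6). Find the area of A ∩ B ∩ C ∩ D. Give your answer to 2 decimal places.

The intersection is the polygon with vertices (8,0.5), (7,1), (5,2), (5,6), (8,6).
By the shoelace formula its area is 14.25.

14.25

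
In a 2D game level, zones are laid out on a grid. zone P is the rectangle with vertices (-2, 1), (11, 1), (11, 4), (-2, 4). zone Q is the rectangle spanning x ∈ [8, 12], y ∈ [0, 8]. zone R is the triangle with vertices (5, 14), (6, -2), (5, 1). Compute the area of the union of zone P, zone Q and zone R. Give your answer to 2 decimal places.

66.34

By inclusion–exclusion:
Individual areas: |zone P| = 39, |zone Q| = 32, |zone R| = 6.5.
|zone P∩zone Q|: x∈[8,11], y∈[1,4] → 3·3 = 9.
|zone P∩zone R| = 2.1562.
|zone Q∩zone R| = 0.
|zone P∩zone Q∩zone R| = 0.
|zone P ∪ zone Q ∪ zone R| = 77.5 − 11.1562 + 0 = 66.34.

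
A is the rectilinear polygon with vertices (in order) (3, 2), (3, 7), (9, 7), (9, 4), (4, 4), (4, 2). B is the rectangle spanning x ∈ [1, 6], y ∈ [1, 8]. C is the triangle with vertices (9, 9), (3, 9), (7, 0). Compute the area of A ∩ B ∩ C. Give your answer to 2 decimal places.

4.33

The intersection is the polygon with vertices (6,7), (6,4), (5.222,4), (3.889,7).
By the shoelace formula its area is 4.33.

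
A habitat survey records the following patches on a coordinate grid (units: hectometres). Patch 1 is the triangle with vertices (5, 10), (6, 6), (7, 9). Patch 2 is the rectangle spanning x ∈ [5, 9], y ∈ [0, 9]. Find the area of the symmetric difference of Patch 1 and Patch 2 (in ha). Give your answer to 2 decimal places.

|Patch 1| = 3.5, |Patch 2| = 36, |Patch 1∩Patch 2| = 2.625.
|Patch 1 △ Patch 2| = |Patch 1| + |Patch 2| − 2·|Patch 1∩Patch 2| = 3.5 + 36 − 5.25 = 34.25.

34.25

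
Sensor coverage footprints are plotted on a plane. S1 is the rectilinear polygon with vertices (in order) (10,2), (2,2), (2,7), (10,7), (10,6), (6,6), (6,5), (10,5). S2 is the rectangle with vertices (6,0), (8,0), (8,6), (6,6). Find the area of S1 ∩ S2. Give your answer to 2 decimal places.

6.00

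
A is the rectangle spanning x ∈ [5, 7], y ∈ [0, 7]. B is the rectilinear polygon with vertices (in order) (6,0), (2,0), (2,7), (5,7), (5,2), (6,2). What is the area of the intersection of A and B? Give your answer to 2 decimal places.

2.00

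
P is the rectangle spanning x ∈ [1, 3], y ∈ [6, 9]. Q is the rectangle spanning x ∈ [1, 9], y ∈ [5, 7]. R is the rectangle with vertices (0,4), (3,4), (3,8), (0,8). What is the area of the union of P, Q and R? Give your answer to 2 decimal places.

By inclusion–exclusion:
Individual areas: |P| = 6, |Q| = 16, |R| = 12.
|P∩Q|: x∈[1,3], y∈[6,7] → 2·1 = 2.
|P∩R|: x∈[1,3], y∈[6,8] → 2·2 = 4.
|Q∩R|: x∈[1,3], y∈[5,7] → 2·2 = 4.
|P∩Q∩R| = 2.
|P ∪ Q ∪ R| = 34 − 10 + 2 = 26.00.

26.00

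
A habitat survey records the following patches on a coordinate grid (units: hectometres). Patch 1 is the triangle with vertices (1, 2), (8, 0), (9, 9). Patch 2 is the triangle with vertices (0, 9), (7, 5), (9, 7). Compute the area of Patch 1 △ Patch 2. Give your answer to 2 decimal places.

|Patch 1| = 32.5, |Patch 2| = 11, |Patch 1∩Patch 2| = 4.1441.
|Patch 1 △ Patch 2| = |Patch 1| + |Patch 2| − 2·|Patch 1∩Patch 2| = 32.5 + 11 − 8.2882 = 35.21.

35.21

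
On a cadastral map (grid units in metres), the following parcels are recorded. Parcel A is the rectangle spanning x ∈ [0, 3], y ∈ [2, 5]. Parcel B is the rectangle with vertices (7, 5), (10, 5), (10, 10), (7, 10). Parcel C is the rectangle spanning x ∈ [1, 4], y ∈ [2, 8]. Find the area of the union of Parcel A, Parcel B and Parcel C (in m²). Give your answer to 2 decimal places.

By inclusion–exclusion:
Individual areas: |Parcel A| = 9, |Parcel B| = 15, |Parcel C| = 18.
|Parcel A∩Parcel B| = 0 (no overlap).
|Parcel A∩Parcel C|: x∈[1,3], y∈[2,5] → 2·3 = 6.
|Parcel B∩Parcel C| = 0 (no overlap).
|Parcel A∩Parcel B∩Parcel C| = 0.
|Parcel A ∪ Parcel B ∪ Parcel C| = 42 − 6 + 0 = 36.00.

36.00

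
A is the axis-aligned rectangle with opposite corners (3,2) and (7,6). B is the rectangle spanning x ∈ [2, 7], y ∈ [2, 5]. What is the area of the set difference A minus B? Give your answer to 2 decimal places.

4.00

|A∩B|: x∈[3,7], y∈[2,5] → 4·3 = 12.
|A| = 16.
|A ∖ B| = |A| − |A∩B| = 16 − 12 = 4.00.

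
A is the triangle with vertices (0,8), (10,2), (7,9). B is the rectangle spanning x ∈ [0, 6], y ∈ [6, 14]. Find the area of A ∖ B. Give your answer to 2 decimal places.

|A| = 26, |A∩B| = 11.2381.
|A ∖ B| = |A| − |A∩B| = 26 − 11.2381 = 14.76.

14.76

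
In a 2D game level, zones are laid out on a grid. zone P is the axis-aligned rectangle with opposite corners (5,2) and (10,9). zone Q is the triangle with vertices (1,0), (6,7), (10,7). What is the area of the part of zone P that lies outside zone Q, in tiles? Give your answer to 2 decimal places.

|zone P| = 35, |zone P∩zone Q| = 9.0222.
|zone P ∖ zone Q| = |zone P| − |zone P∩zone Q| = 35 − 9.0222 = 25.98.

25.98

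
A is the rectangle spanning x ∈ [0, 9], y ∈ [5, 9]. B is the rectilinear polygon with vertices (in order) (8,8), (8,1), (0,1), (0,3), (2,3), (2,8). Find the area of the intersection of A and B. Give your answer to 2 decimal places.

18.00

The intersection is the polygon with vertices (2,5), (2,8), (8,8), (8,5).
By the shoelace formula its area is 18.00.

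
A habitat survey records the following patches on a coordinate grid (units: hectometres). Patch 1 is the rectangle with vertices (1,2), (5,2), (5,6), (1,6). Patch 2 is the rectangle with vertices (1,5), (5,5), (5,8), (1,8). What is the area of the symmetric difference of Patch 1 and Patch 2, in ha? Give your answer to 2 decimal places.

|Patch 1∩Patch 2|: x∈[1,5], y∈[5,6] → 4·1 = 4.
|Patch 1 △ Patch 2| = |Patch 1| + |Patch 2| − 2·|Patch 1∩Patch 2| = 16 + 12 − 8 = 20.00.

20.00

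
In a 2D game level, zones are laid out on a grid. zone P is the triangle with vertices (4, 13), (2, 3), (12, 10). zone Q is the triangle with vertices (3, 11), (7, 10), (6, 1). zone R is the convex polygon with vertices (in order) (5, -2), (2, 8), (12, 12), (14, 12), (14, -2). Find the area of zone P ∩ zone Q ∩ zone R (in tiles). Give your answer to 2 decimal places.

The intersection is the polygon with vertices (6.578,6.205), (4.81,4.967), (3.696,8.679), (7,10).
By the shoelace formula its area is 9.96.

9.96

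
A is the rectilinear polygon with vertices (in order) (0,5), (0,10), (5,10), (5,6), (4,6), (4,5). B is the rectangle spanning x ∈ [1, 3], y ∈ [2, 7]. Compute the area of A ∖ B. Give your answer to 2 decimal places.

20.00

|A| = 24, |A∩B| = 4.
|A ∖ B| = |A| − |A∩B| = 24 − 4 = 20.00.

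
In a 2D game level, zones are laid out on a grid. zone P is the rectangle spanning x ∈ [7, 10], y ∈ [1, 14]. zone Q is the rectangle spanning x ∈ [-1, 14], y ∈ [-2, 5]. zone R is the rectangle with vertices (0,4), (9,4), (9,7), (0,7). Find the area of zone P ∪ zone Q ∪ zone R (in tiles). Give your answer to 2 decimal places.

By inclusion–exclusion:
Individual areas: |zone P| = 39, |zone Q| = 105, |zone R| = 27.
|zone P∩zone Q|: x∈[7,10], y∈[1,5] → 3·4 = 12.
|zone P∩zone R|: x∈[7,9], y∈[4,7] → 2·3 = 6.
|zone Q∩zone R|: x∈[0,9], y∈[4,5] → 9·1 = 9.
|zone P∩zone Q∩zone R| = 2.
|zone P ∪ zone Q ∪ zone R| = 171 − 27 + 2 = 146.00.

146.00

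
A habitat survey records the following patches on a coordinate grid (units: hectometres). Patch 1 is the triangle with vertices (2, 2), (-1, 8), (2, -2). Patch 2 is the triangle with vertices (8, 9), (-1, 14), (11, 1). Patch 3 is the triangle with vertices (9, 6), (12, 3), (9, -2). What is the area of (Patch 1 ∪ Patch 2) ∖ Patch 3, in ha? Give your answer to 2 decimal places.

31.37

|Patch 1 ∪ Patch 2| = 34.5.
|(Patch 1 ∪ Patch 2) ∩ Patch 3| = 3.126.
|(Patch 1 ∪ Patch 2) ∖ Patch 3| = 34.5 − 3.126 = 31.37.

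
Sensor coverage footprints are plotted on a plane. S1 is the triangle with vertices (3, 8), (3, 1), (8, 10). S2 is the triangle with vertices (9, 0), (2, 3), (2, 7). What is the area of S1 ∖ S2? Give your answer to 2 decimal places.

13.59

|S1| = 17.5, |S1∩S2| = 3.9103.
|S1 ∖ S2| = |S1| − |S1∩S2| = 17.5 − 3.9103 = 13.59.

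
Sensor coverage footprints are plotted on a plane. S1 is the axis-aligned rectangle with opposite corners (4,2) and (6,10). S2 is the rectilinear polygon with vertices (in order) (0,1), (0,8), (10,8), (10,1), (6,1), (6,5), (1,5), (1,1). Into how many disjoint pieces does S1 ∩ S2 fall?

1

S1 ∩ S2 is a single connected region.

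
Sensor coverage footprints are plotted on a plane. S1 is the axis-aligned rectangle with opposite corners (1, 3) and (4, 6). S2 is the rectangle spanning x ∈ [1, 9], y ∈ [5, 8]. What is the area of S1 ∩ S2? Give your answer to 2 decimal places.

|S1∩S2|: x∈[1,4], y∈[5,6] → 3·1 = 3.

3.00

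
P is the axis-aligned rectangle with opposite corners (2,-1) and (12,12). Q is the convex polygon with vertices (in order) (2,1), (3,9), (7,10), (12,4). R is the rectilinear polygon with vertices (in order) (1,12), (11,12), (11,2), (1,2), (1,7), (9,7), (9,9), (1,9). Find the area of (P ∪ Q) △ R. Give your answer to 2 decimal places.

62.00

|P ∪ Q| = 130.
|(P ∪ Q) ∩ R| = 76.
|(P ∪ Q) △ R| = 130 + 84 − 152 = 62.00.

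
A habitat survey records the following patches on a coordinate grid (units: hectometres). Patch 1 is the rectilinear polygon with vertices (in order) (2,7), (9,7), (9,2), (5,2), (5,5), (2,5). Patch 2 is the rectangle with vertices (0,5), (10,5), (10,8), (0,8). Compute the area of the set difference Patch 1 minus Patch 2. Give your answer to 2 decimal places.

12.00

|Patch 1| = 26, |Patch 1∩Patch 2| = 14.
|Patch 1 ∖ Patch 2| = |Patch 1| − |Patch 1∩Patch 2| = 26 − 14 = 12.00.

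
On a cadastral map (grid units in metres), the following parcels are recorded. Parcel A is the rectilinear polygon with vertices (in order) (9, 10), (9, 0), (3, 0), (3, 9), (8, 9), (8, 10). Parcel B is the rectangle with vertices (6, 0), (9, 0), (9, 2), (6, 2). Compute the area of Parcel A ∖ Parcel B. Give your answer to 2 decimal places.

49.00

|Parcel A| = 55, |Parcel A∩Parcel B| = 6.
|Parcel A ∖ Parcel B| = |Parcel A| − |Parcel A∩Parcel B| = 55 − 6 = 49.00.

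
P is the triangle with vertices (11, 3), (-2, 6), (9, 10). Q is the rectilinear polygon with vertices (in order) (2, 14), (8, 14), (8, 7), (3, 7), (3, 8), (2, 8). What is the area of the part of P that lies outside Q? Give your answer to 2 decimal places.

33.86

|P| = 42.5, |P∩Q| = 8.6364.
|P ∖ Q| = |P| − |P∩Q| = 42.5 − 8.6364 = 33.86.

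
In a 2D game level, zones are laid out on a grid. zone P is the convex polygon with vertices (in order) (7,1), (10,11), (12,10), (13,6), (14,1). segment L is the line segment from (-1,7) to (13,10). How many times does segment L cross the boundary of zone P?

2

The segment meets the boundary at (12.051,9.797), (9.473,9.244).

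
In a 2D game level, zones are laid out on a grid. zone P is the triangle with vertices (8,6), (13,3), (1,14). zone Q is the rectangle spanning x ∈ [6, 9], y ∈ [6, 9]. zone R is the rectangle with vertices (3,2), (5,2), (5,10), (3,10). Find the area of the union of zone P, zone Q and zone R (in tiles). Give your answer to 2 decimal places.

30.61

By inclusion–exclusion:
Individual areas: |zone P| = 9.5, |zone Q| = 9, |zone R| = 16.
|zone P∩zone Q| = 3.7446.
|zone P∩zone R| = 0.1429.
|zone Q∩zone R| = 0 (no overlap).
|zone P∩zone Q∩zone R| = 0.
|zone P ∪ zone Q ∪ zone R| = 34.5 − 3.8874 + 0 = 30.61.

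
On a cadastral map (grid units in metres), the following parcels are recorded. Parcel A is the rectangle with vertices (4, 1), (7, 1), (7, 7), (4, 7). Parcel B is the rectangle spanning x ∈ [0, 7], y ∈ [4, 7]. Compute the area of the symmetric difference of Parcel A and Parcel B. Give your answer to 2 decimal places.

21.00

|Parcel A∩Parcel B|: x∈[4,7], y∈[4,7] → 3·3 = 9.
|Parcel A △ Parcel B| = |Parcel A| + |Parcel B| − 2·|Parcel A∩Parcel B| = 18 + 21 − 18 = 21.00.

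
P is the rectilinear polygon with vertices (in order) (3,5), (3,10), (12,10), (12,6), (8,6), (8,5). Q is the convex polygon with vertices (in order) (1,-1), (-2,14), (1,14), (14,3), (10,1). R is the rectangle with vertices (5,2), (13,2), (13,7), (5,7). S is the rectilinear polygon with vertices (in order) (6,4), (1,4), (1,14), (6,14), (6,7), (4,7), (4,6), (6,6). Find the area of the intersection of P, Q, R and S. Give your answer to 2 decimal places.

1.00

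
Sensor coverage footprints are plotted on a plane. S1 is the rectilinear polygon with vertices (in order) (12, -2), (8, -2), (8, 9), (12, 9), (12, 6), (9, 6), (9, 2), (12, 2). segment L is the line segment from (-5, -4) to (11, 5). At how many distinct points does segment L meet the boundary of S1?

The segment meets the boundary at (9,3.875), (8,3.312).

2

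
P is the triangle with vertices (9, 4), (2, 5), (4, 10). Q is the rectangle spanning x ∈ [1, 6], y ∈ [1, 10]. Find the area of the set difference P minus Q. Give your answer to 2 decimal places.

4.76

|P| = 18.5, |P∩Q| = 13.7429.
|P ∖ Q| = |P| − |P∩Q| = 18.5 − 13.7429 = 4.76.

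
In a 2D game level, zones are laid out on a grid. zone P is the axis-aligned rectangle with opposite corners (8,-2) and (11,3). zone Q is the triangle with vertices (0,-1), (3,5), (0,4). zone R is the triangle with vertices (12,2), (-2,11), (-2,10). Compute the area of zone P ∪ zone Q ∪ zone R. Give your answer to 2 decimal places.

By inclusion–exclusion:
Individual areas: |zone P| = 15, |zone Q| = 7.5, |zone R| = 7.
|zone P∩zone Q| = 0.
|zone P∩zone R| = 0.0615.
|zone Q∩zone R| = 0.
|zone P∩zone Q∩zone R| = 0.
|zone P ∪ zone Q ∪ zone R| = 29.5 − 0.0615 + 0 = 29.44.

29.44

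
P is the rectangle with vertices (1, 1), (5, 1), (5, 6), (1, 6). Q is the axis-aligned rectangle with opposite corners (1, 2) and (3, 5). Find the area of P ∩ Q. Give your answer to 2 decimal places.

|P∩Q|: x∈[1,3], y∈[2,5] → 2·3 = 6.

6.00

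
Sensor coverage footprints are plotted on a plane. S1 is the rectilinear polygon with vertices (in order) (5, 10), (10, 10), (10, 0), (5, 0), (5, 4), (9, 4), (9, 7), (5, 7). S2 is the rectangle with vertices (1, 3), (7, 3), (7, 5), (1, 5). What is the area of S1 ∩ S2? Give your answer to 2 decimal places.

The intersection is the polygon with vertices (5,4), (7,4), (7,3), (5,3).
By the shoelace formula its area is 2.00.

2.00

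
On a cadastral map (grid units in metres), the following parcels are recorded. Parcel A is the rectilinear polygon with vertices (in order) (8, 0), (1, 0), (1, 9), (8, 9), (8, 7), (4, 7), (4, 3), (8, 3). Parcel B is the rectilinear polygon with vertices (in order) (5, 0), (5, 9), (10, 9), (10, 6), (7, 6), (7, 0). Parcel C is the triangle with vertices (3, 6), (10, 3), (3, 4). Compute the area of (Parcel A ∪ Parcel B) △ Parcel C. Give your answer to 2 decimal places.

|Parcel A ∪ Parcel B| = 62.
|(Parcel A ∪ Parcel B) ∩ Parcel C| = 4.1429.
|(Parcel A ∪ Parcel B) △ Parcel C| = 62 + 7 − 8.2857 = 60.71.

60.71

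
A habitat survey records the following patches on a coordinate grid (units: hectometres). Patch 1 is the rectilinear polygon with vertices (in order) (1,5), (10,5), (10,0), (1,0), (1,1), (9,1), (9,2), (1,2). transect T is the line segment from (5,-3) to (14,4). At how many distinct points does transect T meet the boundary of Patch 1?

The segment meets the boundary at (8.857,0), (10,0.889).

2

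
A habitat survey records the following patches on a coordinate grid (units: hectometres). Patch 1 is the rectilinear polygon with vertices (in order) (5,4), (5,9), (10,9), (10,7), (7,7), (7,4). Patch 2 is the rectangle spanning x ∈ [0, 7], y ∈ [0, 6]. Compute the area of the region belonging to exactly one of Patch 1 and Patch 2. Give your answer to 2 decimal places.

|Patch 1| = 16, |Patch 2| = 42, |Patch 1∩Patch 2| = 4.
|Patch 1 △ Patch 2| = |Patch 1| + |Patch 2| − 2·|Patch 1∩Patch 2| = 16 + 42 − 8 = 50.00.

50.00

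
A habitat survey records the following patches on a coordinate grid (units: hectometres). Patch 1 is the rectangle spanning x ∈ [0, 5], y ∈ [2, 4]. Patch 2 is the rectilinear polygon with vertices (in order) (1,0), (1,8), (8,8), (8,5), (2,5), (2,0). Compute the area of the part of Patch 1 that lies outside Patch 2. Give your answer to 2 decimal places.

|Patch 1| = 10, |Patch 1∩Patch 2| = 2.
|Patch 1 ∖ Patch 2| = |Patch 1| − |Patch 1∩Patch 2| = 10 − 2 = 8.00.

8.00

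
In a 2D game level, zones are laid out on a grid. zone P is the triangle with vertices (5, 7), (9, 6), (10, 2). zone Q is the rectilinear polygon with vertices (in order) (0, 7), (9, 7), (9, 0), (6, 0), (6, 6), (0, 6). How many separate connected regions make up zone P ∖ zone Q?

1

zone P ∖ zone Q is a single connected region.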